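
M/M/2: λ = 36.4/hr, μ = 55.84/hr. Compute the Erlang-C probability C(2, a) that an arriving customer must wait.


a = λ/μ = 0.6519; ρ = a/2 = 0.3259
P₀ = 0.508374 (from M/M/c formula)
C(c,a) = [a^c/(c!(1−ρ))]·P₀ = [0.42492/(2·0.6741)]·0.508374
= 0.31519·0.508374 = 0.160236

Final: 0.160236


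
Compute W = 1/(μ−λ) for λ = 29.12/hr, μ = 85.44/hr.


W = 1/(μ−λ) = 1/(85.44 − 29.12) = 1/56.32 = 0.01776 hr

Final: 0.01776 hr


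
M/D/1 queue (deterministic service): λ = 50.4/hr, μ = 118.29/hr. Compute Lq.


ρ = 50.4/118.29 = 0.4261
M/D/1: Lq = ρ²/(2(1−ρ)) = 0.1815/(2·0.5739) = 0.15815

Final: 0.15815


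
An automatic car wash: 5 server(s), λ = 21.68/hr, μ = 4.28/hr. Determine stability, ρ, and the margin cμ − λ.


Total capacity cμ = 5·4.28 = 21.40/hr
ρ = λ/(cμ) = 21.68/21.40 = 1.0131
Stable ⇔ ρ < 1: NO
Spare capacity = cμ − λ = 21.40 − 21.68 = -0.28/hr

Final: ρ = 1.0131; unstable; margin = -0.28/hr


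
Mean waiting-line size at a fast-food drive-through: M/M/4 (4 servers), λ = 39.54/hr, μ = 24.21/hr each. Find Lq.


a = λ/μ = 1.6332; ρ = a/4 = 0.4083
P₀ = 0.192531
Lq = P₀·a^c·ρ / (c!·(1−ρ)²) = 0.192531·7.11488·0.4083/(24·0.35011)
= 0.06656

Final: 0.06656


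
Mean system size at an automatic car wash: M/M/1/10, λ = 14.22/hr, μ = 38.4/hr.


ρ = 14.22/38.4 = 0.3703
L = ρ[1 − (K+1)ρ^K + Kρ^(K+1)] / [(1−ρ)(1−ρ^(K+1))]
Numerator: 0.3703·(1 − 11·0.00004849 + 10·0.00001796) = 0.370181
Denominator: (0.6297)·(0.999982) = 0.629676
L = 0.370181/0.629676 = 0.5879

Final: 0.5879


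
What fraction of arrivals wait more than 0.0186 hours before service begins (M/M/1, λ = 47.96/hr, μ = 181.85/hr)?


ρ = 47.96/181.85 = 0.2637
P(Wq > t) = ρ·e^{−(μ−λ)t} = 0.2637·e^{−2.4904}
= 0.2637·0.082881 = 0.021858

Final: 0.021858


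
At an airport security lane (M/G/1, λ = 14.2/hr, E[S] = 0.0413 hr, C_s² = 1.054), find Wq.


ρ = λ·E[S] = 14.2·0.0413 = 0.5865
E[S²] = E[S]²(1+C_s²) = 0.0413²·(1+1.054) = 0.003503
Wq = λ·E[S²]/(2(1−ρ)) = 14.2·0.003503/(2·0.4135) = 0.06015 hr

Final: 0.06015 hr


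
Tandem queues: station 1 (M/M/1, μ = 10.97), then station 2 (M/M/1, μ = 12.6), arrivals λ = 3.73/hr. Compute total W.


Each node sees arrival rate λ = 3.73/hr (tandem ⇒ throughput preserved).
W₁ = 1/(μ₁−λ) = 1/(10.97−3.73) = 0.13812 hr
W₂ = 1/(μ₂−λ) = 1/(12.6−3.73) = 0.11274 hr
W_total = W₁ + W₂ = 0.13812 + 0.11274 = 0.25086 hr

Final: 0.25086 hr


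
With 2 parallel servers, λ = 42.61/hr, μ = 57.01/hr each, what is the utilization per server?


ρ = λ/(cμ) = 42.61/(2·57.01) = 42.61/114.02 = 0.3737

Final: 0.3737


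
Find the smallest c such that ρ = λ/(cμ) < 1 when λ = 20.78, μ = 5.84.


Stability requires cμ > λ ⇔ c > λ/μ.
λ/μ = 20.78/5.84 = 3.5582
Minimum integer c = ⌊3.5582⌋ + 1 = 4
Check: 4·5.84 = 23.36 > 20.78, while 3·5.84 = 17.52 ≤ 20.78

Final: 4 servers


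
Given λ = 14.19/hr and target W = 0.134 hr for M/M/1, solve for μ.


W = 1/(μ−λ) ⇒ μ − λ = 1/W = 1/0.134 = 7.4627
μ = λ + 1/W = 14.19 + 7.4627 = 21.6527 per hr

Final: 21.6527 /hr


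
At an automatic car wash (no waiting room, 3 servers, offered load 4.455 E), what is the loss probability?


B(c,a) = (a^c/c!) / Σ_{k=0}^{c} a^k/k!
a^3/3! = 14.736416
Σ terms (k=0..3): 1.00000 + 4.45500 + 9.92351 + 14.73642 = 30.114929
B = 14.736416/30.114929 = 0.489339

Final: 0.489339


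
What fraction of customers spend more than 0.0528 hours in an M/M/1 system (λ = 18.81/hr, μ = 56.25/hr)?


W ~ Exponential(μ−λ) for M/M/1.
μ − λ = 56.25 − 18.81 = 37.4400
P(W > t) = e^{−(μ−λ)t} = e^{−1.9768} = 0.138507

Final: 0.138507


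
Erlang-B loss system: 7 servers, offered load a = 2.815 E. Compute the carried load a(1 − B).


B(7,2.815) = 0.016789 (Erlang-B)
Carried load = a(1 − B) = 2.815·(1 − 0.016789) = 2.815·0.983211 = 2.7677 E

Final: 2.7677 Erlangs


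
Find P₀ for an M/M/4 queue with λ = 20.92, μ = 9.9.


a = λ/μ = 20.92/9.9 = 2.1131; ρ = a/c = 0.5283
Σ_{k=0}^{3} a^k/k! (terms k=0..3) = 1.00000 + 2.11313 + 2.23266 + 1.57264 = 6.91843
Tail: a^4/(4!(1−ρ)) = 19.93912/(24·0.4717) = 1.76122
P₀ = 1/(6.91843 + 1.76122) = 1/8.67965 = 0.115212

Final: 0.115212


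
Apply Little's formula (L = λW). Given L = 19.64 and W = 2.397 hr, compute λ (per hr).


λ = L/W = 19.64/2.397 = 8.1936 /hr

Final: 8.1936 /hr


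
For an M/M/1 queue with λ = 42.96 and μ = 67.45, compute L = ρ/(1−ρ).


ρ = λ/μ = 42.96/67.45 = 0.6369
L = ρ/(1−ρ) = 0.6369/(1 − 0.6369) = 0.6369/0.3631 = 1.7542

Final: 1.7542


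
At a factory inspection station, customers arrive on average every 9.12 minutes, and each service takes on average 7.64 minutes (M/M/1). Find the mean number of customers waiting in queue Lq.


λ = 60/9.12 = 6.5789 /hr
μ = 60/7.64 = 7.8534 /hr
ρ = λ/μ = 6.5789/7.8534 = 0.8377
Lq = ρ²/(1−ρ) = 0.7018/0.1623 = 4.3244

Final: 4.3244


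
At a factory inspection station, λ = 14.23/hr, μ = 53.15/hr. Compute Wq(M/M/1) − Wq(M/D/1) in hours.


ρ = 14.23/53.15 = 0.2677
Wq(M/M/1) = ρ/(μ−λ) = 0.2677/38.92 = 0.006879 hr
Wq(M/D/1) = ρ/(2(μ−λ)) = 0.003440 hr
Savings = 0.006879 − 0.003440 = 0.003440 hr

Final: 0.003440 hr


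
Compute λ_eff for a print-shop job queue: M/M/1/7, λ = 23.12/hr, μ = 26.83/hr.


ρ = 0.8617; P_K = (1−ρ)ρ^7/(1−ρ^8) = 0.070104
λ_eff = λ(1 − P_K) = 23.12·(1 − 0.070104) = 23.12·0.929896 = 21.4992 /hr

Final: 21.4992 /hr


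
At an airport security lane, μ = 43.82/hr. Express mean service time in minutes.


Mean service time = 1/μ = 1/43.82 hour = 0.02282 hour
In minutes: 0.02282 × 60 = 1.3692 min

Final: 1.3692 min


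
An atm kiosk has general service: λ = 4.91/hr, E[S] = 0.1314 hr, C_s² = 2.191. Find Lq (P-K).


ρ = λ·E[S] = 4.91·0.1314 = 0.6452
Lq = ρ²(1+C_s²)/(2(1−ρ)) = 0.4162·(1+2.191)/(2·0.3548)
= 0.4162·3.1910/0.7097 = 1.87170

Final: 1.87170


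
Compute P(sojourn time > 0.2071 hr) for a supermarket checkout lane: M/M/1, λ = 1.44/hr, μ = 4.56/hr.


W ~ Exponential(μ−λ) for M/M/1.
μ − λ = 4.56 − 1.44 = 3.1200
P(W > t) = e^{−(μ−λ)t} = e^{−0.6462} = 0.524058

Final: 0.524058


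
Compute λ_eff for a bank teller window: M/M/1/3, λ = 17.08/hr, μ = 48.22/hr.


ρ = 0.3542; P_K = (1−ρ)ρ^3/(1−ρ^4) = 0.029158
λ_eff = λ(1 − P_K) = 17.08·(1 − 0.029158) = 17.08·0.970842 = 16.5820 /hr

Final: 16.5820 /hr


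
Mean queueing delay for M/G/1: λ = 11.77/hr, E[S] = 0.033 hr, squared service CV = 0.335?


ρ = λ·E[S] = 11.77·0.033 = 0.3884
E[S²] = E[S]²(1+C_s²) = 0.033²·(1+0.335) = 0.001454
Wq = λ·E[S²]/(2(1−ρ)) = 11.77·0.001454/(2·0.6116) = 0.01399 hr

Final: 0.01399 hr


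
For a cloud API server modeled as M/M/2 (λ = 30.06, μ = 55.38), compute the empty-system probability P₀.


a = λ/μ = 30.06/55.38 = 0.5428; ρ = a/c = 0.2714
Σ_{k=0}^{1} a^k/k! (terms k=0..1) = 1.00000 + 0.54280 = 1.54280
Tail: a^2/(2!(1−ρ)) = 0.29463/(2·0.7286) = 0.20219
P₀ = 1/(1.54280 + 0.20219) = 1/1.74498 = 0.573072

Final: 0.573072


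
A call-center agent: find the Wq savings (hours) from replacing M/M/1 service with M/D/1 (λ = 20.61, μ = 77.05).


ρ = 20.61/77.05 = 0.2675
Wq(M/M/1) = ρ/(μ−λ) = 0.2675/56.44 = 0.004739 hr
Wq(M/D/1) = ρ/(2(μ−λ)) = 0.002370 hr
Savings = 0.004739 − 0.002370 = 0.002370 hr

Final: 0.002370 hr


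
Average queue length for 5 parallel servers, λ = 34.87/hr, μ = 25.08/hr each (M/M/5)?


a = λ/μ = 1.3904; ρ = a/5 = 0.2781
P₀ = 0.248725
Lq = P₀·a^c·ρ / (c!·(1−ρ)²) = 0.248725·5.19544·0.2781/(120·0.52118)
= 0.005745

Final: 0.005745


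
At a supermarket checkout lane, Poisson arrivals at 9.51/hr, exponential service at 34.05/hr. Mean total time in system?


W = 1/(μ−λ) = 1/(34.05 − 9.51) = 1/24.54 = 0.04075 hr

Final: 0.04075 hr


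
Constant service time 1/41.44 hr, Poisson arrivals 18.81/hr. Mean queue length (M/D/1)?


ρ = 18.81/41.44 = 0.4539
M/D/1: Lq = ρ²/(2(1−ρ)) = 0.2060/(2·0.5461) = 0.18864

Final: 0.18864


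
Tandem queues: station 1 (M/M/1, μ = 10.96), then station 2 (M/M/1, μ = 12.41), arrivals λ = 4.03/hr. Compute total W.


Each node sees arrival rate λ = 4.03/hr (tandem ⇒ throughput preserved).
W₁ = 1/(μ₁−λ) = 1/(10.96−4.03) = 0.14430 hr
W₂ = 1/(μ₂−λ) = 1/(12.41−4.03) = 0.11933 hr
W_total = W₁ + W₂ = 0.14430 + 0.11933 = 0.26363 hr

Final: 0.26363 hr


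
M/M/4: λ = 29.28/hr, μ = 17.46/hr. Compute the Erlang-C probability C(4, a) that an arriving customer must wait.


a = λ/μ = 1.6770; ρ = a/4 = 0.4192
P₀ = 0.183941 (from M/M/c formula)
C(c,a) = [a^c/(c!(1−ρ))]·P₀ = [7.90874/(24·0.5808)]·0.183941
= 0.56742·0.183941 = 0.104371

Final: 0.104371


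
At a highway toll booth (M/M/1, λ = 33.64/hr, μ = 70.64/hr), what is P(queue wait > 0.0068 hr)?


ρ = 33.64/70.64 = 0.4762
P(Wq > t) = ρ·e^{−(μ−λ)t} = 0.4762·e^{−0.2516}
= 0.4762·0.777556 = 0.370286

Final: 0.370286


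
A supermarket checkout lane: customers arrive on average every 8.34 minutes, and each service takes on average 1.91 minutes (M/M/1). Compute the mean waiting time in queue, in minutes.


λ = 60/8.34 = 7.1942 /hr
μ = 60/1.91 = 31.4136 /hr
ρ = λ/μ = 7.1942/31.4136 = 0.2290
Wq = ρ/(μ−λ) = 0.2290/(31.4136−7.1942) = 0.009456 hr
In minutes: 0.009456·60 = 0.5674 min

Final: 0.5674 min


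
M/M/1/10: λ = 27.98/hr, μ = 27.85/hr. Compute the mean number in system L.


ρ = 27.98/27.85 = 1.0047
L = ρ[1 − (K+1)ρ^K + Kρ^(K+1)] / [(1−ρ)(1−ρ^(K+1))]
Numerator: 1.0047·(1 − 11·1.047671 + 10·1.052562) = 0.001238
Denominator: (-0.004668)·(-0.052562) = 0.0002454
L = 0.001238/0.0002454 = 5.0466

Final: 5.0466


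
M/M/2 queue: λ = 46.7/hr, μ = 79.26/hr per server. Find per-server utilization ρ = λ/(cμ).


ρ = λ/(cμ) = 46.7/(2·79.26) = 46.7/158.52 = 0.2946

Final: 0.2946


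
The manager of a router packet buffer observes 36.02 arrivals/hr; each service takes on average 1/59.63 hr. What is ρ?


ρ = λ/μ = 36.02/59.63 = 0.6041

Final: 0.6041


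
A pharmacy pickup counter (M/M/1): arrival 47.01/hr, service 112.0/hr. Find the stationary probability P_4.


ρ = 47.01/112.0 = 0.4197
P_n = (1−ρ)·ρ^n = (1 − 0.4197)·0.4197^4 = 0.5803·0.031038 = 0.018010

Final: 0.018010


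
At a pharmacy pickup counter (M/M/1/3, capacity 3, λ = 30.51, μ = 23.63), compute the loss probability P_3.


ρ = λ/μ = 30.51/23.63 = 1.2912
P_K = (1−ρ)ρ^K/(1−ρ^(K+1)) = (-0.2912·2.152462)/(1 − 2.779163)
= -0.626701/-1.779163 = 0.352245

Final: 0.352245


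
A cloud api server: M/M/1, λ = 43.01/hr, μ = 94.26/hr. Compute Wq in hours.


ρ = 43.01/94.26 = 0.4563
Wq = ρ/(μ−λ) = 0.4563/(94.26 − 43.01) = 0.4563/51.25 = 0.008903 hr

Final: 0.008903 hr


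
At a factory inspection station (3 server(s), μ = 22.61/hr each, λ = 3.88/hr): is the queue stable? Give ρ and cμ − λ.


Total capacity cμ = 3·22.61 = 67.83/hr
ρ = λ/(cμ) = 3.88/67.83 = 0.05720
Stable ⇔ ρ < 1: YES
Spare capacity = cμ − λ = 67.83 − 3.88 = 63.95/hr

Final: ρ = 0.05720; stable; margin = 63.95/hr


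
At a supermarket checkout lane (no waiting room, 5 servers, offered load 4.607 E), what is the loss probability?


B(c,a) = (a^c/c!) / Σ_{k=0}^{c} a^k/k!
a^5/5! = 17.294572
Σ terms (k=0..5): 1.00000 + 4.60700 + 10.61222 + 16.29684 + 18.76988 + 17.29457 = 68.580521
B = 17.294572/68.580521 = 0.252179

Final: 0.252179


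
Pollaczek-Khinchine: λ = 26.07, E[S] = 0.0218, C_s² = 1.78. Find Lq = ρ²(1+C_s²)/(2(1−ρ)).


ρ = λ·E[S] = 26.07·0.0218 = 0.5683
Lq = ρ²(1+C_s²)/(2(1−ρ)) = 0.3230·(1+1.78)/(2·0.4317)
= 0.3230·2.7800/0.8633 = 1.04005

Final: 1.04005


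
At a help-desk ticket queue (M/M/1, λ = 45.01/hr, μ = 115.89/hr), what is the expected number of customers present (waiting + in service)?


ρ = λ/μ = 45.01/115.89 = 0.3884
L = ρ/(1−ρ) = 0.3884/(1 − 0.3884) = 0.3884/0.6116 = 0.6350

Final: 0.6350


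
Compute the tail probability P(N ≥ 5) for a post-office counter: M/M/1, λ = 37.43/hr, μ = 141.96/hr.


ρ = 37.43/141.96 = 0.2637
P(N ≥ n) = ρ^n = 0.2637^5 = 0.001274

Final: 0.001274


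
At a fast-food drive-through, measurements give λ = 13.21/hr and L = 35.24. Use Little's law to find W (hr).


W = L/λ = 35.24/13.21 = 2.6677 hr

Final: 2.6677 hr


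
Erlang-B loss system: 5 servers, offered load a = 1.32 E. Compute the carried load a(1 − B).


B(5,1.32) = 0.008943 (Erlang-B)
Carried load = a(1 − B) = 1.32·(1 − 0.008943) = 1.32·0.991057 = 1.3082 E

Final: 1.3082 Erlangs


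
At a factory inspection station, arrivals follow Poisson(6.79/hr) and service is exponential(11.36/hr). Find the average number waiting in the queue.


ρ = 6.79/11.36 = 0.5977
Lq = ρ²/(1−ρ) = 0.3573/0.4023 = 0.8881

Final: 0.8881


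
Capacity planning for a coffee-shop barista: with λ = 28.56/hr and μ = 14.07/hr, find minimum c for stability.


Stability requires cμ > λ ⇔ c > λ/μ.
λ/μ = 28.56/14.07 = 2.0299
Minimum integer c = ⌊2.0299⌋ + 1 = 3
Check: 3·14.07 = 42.21 > 28.56, while 2·14.07 = 28.14 ≤ 28.56

Final: 3 servers


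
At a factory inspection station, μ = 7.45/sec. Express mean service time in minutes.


Mean service time = 1/μ = 1/7.45 second = 0.13423 second
In minutes: 0.13423 × 0.0166667 = 0.002237 min

Final: 0.002237 min


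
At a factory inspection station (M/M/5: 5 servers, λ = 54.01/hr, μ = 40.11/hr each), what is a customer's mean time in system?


a = 1.3465; ρ = 0.2693; P₀ = 0.259906
Lq = P₀·a^c·ρ/(c!(1−ρ)²) = 0.004836
Wq = Lq/λ = 0.004836/54.01 = 0.00008955 hr
W = Wq + 1/μ = 0.00008955 + 0.02493 = 0.02502 hr

Final: 0.02502 hr


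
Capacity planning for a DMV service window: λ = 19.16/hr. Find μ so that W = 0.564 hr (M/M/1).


W = 1/(μ−λ) ⇒ μ − λ = 1/W = 1/0.564 = 1.7730
μ = λ + 1/W = 19.16 + 1.7730 = 20.9330 per hr

Final: 20.9330 /hr


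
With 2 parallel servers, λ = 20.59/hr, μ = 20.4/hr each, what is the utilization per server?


ρ = λ/(cμ) = 20.59/(2·20.4) = 20.59/40.80 = 0.5047

Final: 0.5047


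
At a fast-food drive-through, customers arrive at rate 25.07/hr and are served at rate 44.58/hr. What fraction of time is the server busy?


ρ = λ/μ = 25.07/44.58 = 0.5624

Final: 0.5624


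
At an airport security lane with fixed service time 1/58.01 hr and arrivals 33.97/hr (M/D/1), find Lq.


ρ = 33.97/58.01 = 0.5856
M/D/1: Lq = ρ²/(2(1−ρ)) = 0.3429/(2·0.4144) = 0.41374

Final: 0.41374


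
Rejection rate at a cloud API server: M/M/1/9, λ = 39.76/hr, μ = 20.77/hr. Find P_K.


ρ = λ/μ = 39.76/20.77 = 1.9143
P_K = (1−ρ)ρ^K/(1−ρ^(K+1)) = (-0.9143·345.214408)/(1 − 660.843758)
= -315.629350/-659.843758 = 0.478340

Final: 0.478340


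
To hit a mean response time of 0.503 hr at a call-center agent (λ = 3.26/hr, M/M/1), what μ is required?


W = 1/(μ−λ) ⇒ μ − λ = 1/W = 1/0.503 = 1.9881
μ = λ + 1/W = 3.26 + 1.9881 = 5.2481 per hr

Final: 5.2481 /hr


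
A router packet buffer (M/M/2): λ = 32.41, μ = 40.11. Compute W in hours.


a = 0.8080; ρ = 0.4040; P₀ = 0.424487
Lq = P₀·a^c·ρ/(c!(1−ρ)²) = 0.15762
Wq = Lq/λ = 0.15762/32.41 = 0.004863 hr
W = Wq + 1/μ = 0.004863 + 0.02493 = 0.02979 hr

Final: 0.02979 hr


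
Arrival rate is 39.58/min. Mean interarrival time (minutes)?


Mean interarrival time = 1/λ = 1/39.58 minute = 0.02527 minute
In minutes: 0.02527 × 1 = 0.02527 min

Final: 0.02527 min


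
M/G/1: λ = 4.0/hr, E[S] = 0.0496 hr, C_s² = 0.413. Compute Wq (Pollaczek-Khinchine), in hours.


ρ = λ·E[S] = 4.0·0.0496 = 0.1984
E[S²] = E[S]²(1+C_s²) = 0.0496²·(1+0.413) = 0.003476
Wq = λ·E[S²]/(2(1−ρ)) = 4.0·0.003476/(2·0.8016) = 0.008673 hr

Final: 0.008673 hr


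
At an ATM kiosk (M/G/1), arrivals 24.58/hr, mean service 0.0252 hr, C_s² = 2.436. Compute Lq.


ρ = λ·E[S] = 24.58·0.0252 = 0.6194
Lq = ρ²(1+C_s²)/(2(1−ρ)) = 0.3837·(1+2.436)/(2·0.3806)
= 0.3837·3.4360/0.7612 = 1.73196

Final: 1.73196


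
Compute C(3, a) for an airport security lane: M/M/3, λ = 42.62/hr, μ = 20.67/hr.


a = λ/μ = 2.0619; ρ = a/3 = 0.6873
P₀ = 0.101418 (from M/M/c formula)
C(c,a) = [a^c/(c!(1−ρ))]·P₀ = [8.76635/(6·0.3127)]·0.101418
= 4.67252·0.101418 = 0.473876

Final: 0.473876


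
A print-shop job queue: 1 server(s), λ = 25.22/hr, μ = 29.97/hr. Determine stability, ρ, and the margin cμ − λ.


Total capacity cμ = 1·29.97 = 29.97/hr
ρ = λ/(cμ) = 25.22/29.97 = 0.8415
Stable ⇔ ρ < 1: YES
Spare capacity = cμ − λ = 29.97 − 25.22 = 4.75/hr

Final: ρ = 0.8415; stable; margin = 4.75/hr


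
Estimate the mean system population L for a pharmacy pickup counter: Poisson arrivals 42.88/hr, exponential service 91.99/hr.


ρ = λ/μ = 42.88/91.99 = 0.4661
L = ρ/(1−ρ) = 0.4661/(1 − 0.4661) = 0.4661/0.5339 = 0.8731

Final: 0.8731


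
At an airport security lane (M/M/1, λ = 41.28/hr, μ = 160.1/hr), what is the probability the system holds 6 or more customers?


ρ = 41.28/160.1 = 0.2578
P(N ≥ n) = ρ^n = 0.2578^6 = 0.0002938

Final: 0.0002938


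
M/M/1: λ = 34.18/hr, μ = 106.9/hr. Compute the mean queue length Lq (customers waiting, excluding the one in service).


ρ = 34.18/106.9 = 0.3197
Lq = ρ²/(1−ρ) = 0.1022/0.6803 = 0.1503

Final: 0.1503


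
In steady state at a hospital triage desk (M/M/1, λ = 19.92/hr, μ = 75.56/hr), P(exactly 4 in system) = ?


ρ = 19.92/75.56 = 0.2636
P_n = (1−ρ)·ρ^n = (1 − 0.2636)·0.2636^4 = 0.7364·0.004830 = 0.003557

Final: 0.003557


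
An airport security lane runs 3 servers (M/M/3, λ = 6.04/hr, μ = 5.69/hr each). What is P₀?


a = λ/μ = 6.04/5.69 = 1.0615; ρ = a/c = 0.3538
Σ_{k=0}^{2} a^k/k! (terms k=0..2) = 1.00000 + 1.06151 + 0.56340 = 2.62491
Tail: a^3/(3!(1−ρ)) = 1.19612/(6·0.6462) = 0.30852
P₀ = 1/(2.62491 + 0.30852) = 1/2.93343 = 0.340898

Final: 0.340898


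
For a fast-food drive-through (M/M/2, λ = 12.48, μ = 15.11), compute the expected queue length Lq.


a = λ/μ = 0.8259; ρ = a/2 = 0.4130
P₀ = 0.415457
Lq = P₀·a^c·ρ / (c!·(1−ρ)²) = 0.415457·0.68218·0.4130/(2·0.34460)
= 0.16982

Final: 0.16982


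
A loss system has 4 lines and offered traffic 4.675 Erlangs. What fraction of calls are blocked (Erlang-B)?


B(c,a) = (a^c/c!) / Σ_{k=0}^{c} a^k/k!
a^4/4! = 19.902848
Σ terms (k=0..4): 1.00000 + 4.67500 + 10.92781 + 17.02917 + 19.90285 = 53.534835
B = 19.902848/53.534835 = 0.371774

Final: 0.371774


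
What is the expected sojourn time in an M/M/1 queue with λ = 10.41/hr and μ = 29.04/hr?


W = 1/(μ−λ) = 1/(29.04 − 10.41) = 1/18.63 = 0.05368 hr

Final: 0.05368 hr


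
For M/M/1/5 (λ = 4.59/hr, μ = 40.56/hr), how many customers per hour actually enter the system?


ρ = 0.1132; P_K = (1−ρ)ρ^5/(1−ρ^6) = 0.00001646
λ_eff = λ(1 − P_K) = 4.59·(1 − 0.00001646) = 4.59·0.999984 = 4.5899 /hr

Final: 4.5899 /hr


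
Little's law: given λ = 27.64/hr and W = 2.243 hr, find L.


L = λW = 27.64·2.243 = 61.9965

Final: 61.9965


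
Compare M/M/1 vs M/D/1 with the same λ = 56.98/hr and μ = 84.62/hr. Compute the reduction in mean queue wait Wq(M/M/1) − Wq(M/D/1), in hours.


ρ = 56.98/84.62 = 0.6734
Wq(M/M/1) = ρ/(μ−λ) = 0.6734/27.64 = 0.02436 hr
Wq(M/D/1) = ρ/(2(μ−λ)) = 0.01218 hr
Savings = 0.02436 − 0.01218 = 0.01218 hr

Final: 0.01218 hr


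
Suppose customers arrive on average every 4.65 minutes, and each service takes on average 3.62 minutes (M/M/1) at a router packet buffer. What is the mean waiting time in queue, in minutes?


λ = 60/4.65 = 12.9032 /hr
μ = 60/3.62 = 16.5746 /hr
ρ = λ/μ = 12.9032/16.5746 = 0.7785
Wq = ρ/(μ−λ) = 0.7785/(16.5746−12.9032) = 0.21205 hr
In minutes: 0.21205·60 = 12.723 min

Final: 12.723 min


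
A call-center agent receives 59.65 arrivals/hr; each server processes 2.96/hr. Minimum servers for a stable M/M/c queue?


Stability requires cμ > λ ⇔ c > λ/μ.
λ/μ = 59.65/2.96 = 20.1520
Minimum integer c = ⌊20.1520⌋ + 1 = 21
Check: 21·2.96 = 62.16 > 59.65, while 20·2.96 = 59.20 ≤ 59.65

Final: 21 servers


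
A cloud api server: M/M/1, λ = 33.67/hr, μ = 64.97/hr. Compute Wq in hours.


ρ = 33.67/64.97 = 0.5182
Wq = ρ/(μ−λ) = 0.5182/(64.97 − 33.67) = 0.5182/31.30 = 0.01656 hr

Final: 0.01656 hr


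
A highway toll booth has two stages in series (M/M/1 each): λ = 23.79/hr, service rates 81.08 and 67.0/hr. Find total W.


Each node sees arrival rate λ = 23.79/hr (tandem ⇒ throughput preserved).
W₁ = 1/(μ₁−λ) = 1/(81.08−23.79) = 0.01746 hr
W₂ = 1/(μ₂−λ) = 1/(67.0−23.79) = 0.02314 hr
W_total = W₁ + W₂ = 0.01746 + 0.02314 = 0.04060 hr

Final: 0.04060 hr


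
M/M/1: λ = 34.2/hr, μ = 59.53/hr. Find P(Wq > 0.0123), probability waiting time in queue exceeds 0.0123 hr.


ρ = 34.2/59.53 = 0.5745
P(Wq > t) = ρ·e^{−(μ−λ)t} = 0.5745·e^{−0.3116}
= 0.5745·0.732304 = 0.420709

Final: 0.420709


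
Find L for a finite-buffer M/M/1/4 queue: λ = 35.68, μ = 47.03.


ρ = 35.68/47.03 = 0.7587
L = ρ[1 − (K+1)ρ^K + Kρ^(K+1)] / [(1−ρ)(1−ρ^(K+1))]
Numerator: 0.7587·(1 − 5·0.331283 + 4·0.251333) = 0.264710
Denominator: (0.2413)·(0.748667) = 0.180680
L = 0.264710/0.180680 = 1.4651

Final: 1.4651


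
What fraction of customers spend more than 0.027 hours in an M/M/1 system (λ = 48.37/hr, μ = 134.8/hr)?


W ~ Exponential(μ−λ) for M/M/1.
μ − λ = 134.8 − 48.37 = 86.4300
P(W > t) = e^{−(μ−λ)t} = e^{−2.3336} = 0.096945

Final: 0.096945


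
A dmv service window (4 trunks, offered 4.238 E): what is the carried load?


B(4,4.238) = 0.333148 (Erlang-B)
Carried load = a(1 − B) = 4.238·(1 − 0.333148) = 4.238·0.666852 = 2.8261 E

Final: 2.8261 Erlangs


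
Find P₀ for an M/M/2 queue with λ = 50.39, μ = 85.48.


a = λ/μ = 50.39/85.48 = 0.5895; ρ = a/c = 0.2947
Σ_{k=0}^{1} a^k/k! (terms k=0..1) = 1.00000 + 0.58949 = 1.58949
Tail: a^2/(2!(1−ρ)) = 0.34750/(2·0.7053) = 0.24637
P₀ = 1/(1.58949 + 0.24637) = 1/1.83586 = 0.544703

Final: 0.544703


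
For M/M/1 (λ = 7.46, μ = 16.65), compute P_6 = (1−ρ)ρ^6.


ρ = 7.46/16.65 = 0.4480
P_n = (1−ρ)·ρ^n = (1 − 0.4480)·0.4480^6 = 0.5520·0.008090 = 0.004465

Final: 0.004465


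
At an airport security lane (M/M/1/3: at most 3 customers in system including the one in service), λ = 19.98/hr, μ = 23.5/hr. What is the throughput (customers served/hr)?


ρ = 0.8502; P_K = (1−ρ)ρ^3/(1−ρ^4) = 0.192802
λ_eff = λ(1 − P_K) = 19.98·(1 − 0.192802) = 19.98·0.807198 = 16.1278 /hr

Final: 16.1278 /hr


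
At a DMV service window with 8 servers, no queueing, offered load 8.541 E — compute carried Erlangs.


B(8,8.541) = 0.265064 (Erlang-B)
Carried load = a(1 − B) = 8.541·(1 − 0.265064) = 8.541·0.734936 = 6.2771 E

Final: 6.2771 Erlangs


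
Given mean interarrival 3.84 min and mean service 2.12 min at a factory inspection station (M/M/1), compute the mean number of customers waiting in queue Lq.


λ = 60/3.84 = 15.6250 /hr
μ = 60/2.12 = 28.3019 /hr
ρ = λ/μ = 15.6250/28.3019 = 0.5521
Lq = ρ²/(1−ρ) = 0.3048/0.4479 = 0.6805

Final: 0.6805


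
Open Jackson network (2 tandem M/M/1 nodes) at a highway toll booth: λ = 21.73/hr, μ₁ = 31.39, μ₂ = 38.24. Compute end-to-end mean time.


Each node sees arrival rate λ = 21.73/hr (tandem ⇒ throughput preserved).
W₁ = 1/(μ₁−λ) = 1/(31.39−21.73) = 0.10352 hr
W₂ = 1/(μ₂−λ) = 1/(38.24−21.73) = 0.06057 hr
W_total = W₁ + W₂ = 0.10352 + 0.06057 = 0.16409 hr

Final: 0.16409 hr


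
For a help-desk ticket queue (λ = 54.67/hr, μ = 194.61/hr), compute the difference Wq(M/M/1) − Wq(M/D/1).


ρ = 54.67/194.61 = 0.2809
Wq(M/M/1) = ρ/(μ−λ) = 0.2809/139.94 = 0.002007 hr
Wq(M/D/1) = ρ/(2(μ−λ)) = 0.001004 hr
Savings = 0.002007 − 0.001004 = 0.001004 hr

Final: 0.001004 hr


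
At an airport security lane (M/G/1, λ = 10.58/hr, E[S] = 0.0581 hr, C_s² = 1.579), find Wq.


ρ = λ·E[S] = 10.58·0.0581 = 0.6147
E[S²] = E[S]²(1+C_s²) = 0.0581²·(1+1.579) = 0.008706
Wq = λ·E[S²]/(2(1−ρ)) = 10.58·0.008706/(2·0.3853) = 0.11952 hr

Final: 0.11952 hr


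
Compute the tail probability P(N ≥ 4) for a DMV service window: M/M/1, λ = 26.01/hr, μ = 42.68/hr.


ρ = 26.01/42.68 = 0.6094
P(N ≥ n) = ρ^n = 0.6094^4 = 0.137932

Final: 0.137932


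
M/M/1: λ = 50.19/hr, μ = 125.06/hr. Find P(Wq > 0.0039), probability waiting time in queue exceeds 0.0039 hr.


ρ = 50.19/125.06 = 0.4013
P(Wq > t) = ρ·e^{−(μ−λ)t} = 0.4013·e^{−0.2920}
= 0.4013·0.746774 = 0.299701

Final: 0.299701


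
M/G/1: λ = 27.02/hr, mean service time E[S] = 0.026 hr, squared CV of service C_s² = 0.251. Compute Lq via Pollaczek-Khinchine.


ρ = λ·E[S] = 27.02·0.026 = 0.7025
Lq = ρ²(1+C_s²)/(2(1−ρ)) = 0.4935·(1+0.251)/(2·0.2975)
= 0.4935·1.2510/0.5950 = 1.03774

Final: 1.03774


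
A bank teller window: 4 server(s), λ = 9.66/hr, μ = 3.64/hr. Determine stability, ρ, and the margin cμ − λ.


Total capacity cμ = 4·3.64 = 14.56/hr
ρ = λ/(cμ) = 9.66/14.56 = 0.6635
Stable ⇔ ρ < 1: YES
Spare capacity = cμ − λ = 14.56 − 9.66 = 4.90/hr

Final: ρ = 0.6635; stable; margin = 4.90/hr


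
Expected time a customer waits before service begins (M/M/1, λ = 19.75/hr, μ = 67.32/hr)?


ρ = 19.75/67.32 = 0.2934
Wq = ρ/(μ−λ) = 0.2934/(67.32 − 19.75) = 0.2934/47.57 = 0.006167 hr

Final: 0.006167 hr


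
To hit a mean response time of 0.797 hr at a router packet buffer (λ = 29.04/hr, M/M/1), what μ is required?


W = 1/(μ−λ) ⇒ μ − λ = 1/W = 1/0.797 = 1.2547
μ = λ + 1/W = 29.04 + 1.2547 = 30.2947 per hr

Final: 30.2947 /hr


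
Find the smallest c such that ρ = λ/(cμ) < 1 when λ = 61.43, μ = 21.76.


Stability requires cμ > λ ⇔ c > λ/μ.
λ/μ = 61.43/21.76 = 2.8231
Minimum integer c = ⌊2.8231⌋ + 1 = 3
Check: 3·21.76 = 65.28 > 61.43, while 2·21.76 = 43.52 ≤ 61.43

Final: 3 servers


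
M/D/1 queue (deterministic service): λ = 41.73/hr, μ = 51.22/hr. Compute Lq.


ρ = 41.73/51.22 = 0.8147
M/D/1: Lq = ρ²/(2(1−ρ)) = 0.6638/(2·0.1853) = 1.79127

Final: 1.79127


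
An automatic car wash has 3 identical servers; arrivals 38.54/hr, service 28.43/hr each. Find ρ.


ρ = λ/(cμ) = 38.54/(3·28.43) = 38.54/85.29 = 0.4519

Final: 0.4519


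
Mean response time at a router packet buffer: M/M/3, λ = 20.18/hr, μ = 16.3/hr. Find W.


a = 1.2380; ρ = 0.4127; P₀ = 0.282255
Lq = P₀·a^c·ρ/(c!(1−ρ)²) = 0.10680
Wq = Lq/λ = 0.10680/20.18 = 0.005292 hr
W = Wq + 1/μ = 0.005292 + 0.06135 = 0.06664 hr

Final: 0.06664 hr


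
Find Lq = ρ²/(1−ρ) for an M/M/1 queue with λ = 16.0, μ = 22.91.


ρ = 16.0/22.91 = 0.6984
Lq = ρ²/(1−ρ) = 0.4877/0.3016 = 1.6171

Final: 1.6171


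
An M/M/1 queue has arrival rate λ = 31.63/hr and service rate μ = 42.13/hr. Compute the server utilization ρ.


ρ = λ/μ = 31.63/42.13 = 0.7508

Final: 0.7508


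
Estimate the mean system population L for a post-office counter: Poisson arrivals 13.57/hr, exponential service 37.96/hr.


ρ = λ/μ = 13.57/37.96 = 0.3575
L = ρ/(1−ρ) = 0.3575/(1 − 0.3575) = 0.3575/0.6425 = 0.5564

Final: 0.5564


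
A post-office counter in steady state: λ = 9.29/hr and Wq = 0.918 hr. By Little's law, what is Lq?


Lq = λWq = 9.29·0.918 = 8.5282

Final: 8.5282


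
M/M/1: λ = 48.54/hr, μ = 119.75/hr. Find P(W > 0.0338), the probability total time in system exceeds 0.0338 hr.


W ~ Exponential(μ−λ) for M/M/1.
μ − λ = 119.75 − 48.54 = 71.2100
P(W > t) = e^{−(μ−λ)t} = e^{−2.4069} = 0.090094

Final: 0.090094


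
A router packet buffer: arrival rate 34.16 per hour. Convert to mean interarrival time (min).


Mean interarrival time = 1/λ = 1/34.16 hour = 0.02927 hour
In minutes: 0.02927 × 60 = 1.7564 min

Final: 1.7564 min


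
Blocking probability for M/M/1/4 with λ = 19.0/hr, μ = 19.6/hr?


ρ = λ/μ = 19.0/19.6 = 0.9694
P_K = (1−ρ)ρ^K/(1−ρ^(K+1)) = (0.03061·0.883060)/(1 − 0.856027)
= 0.027032/0.143973 = 0.187761

Final: 0.187761


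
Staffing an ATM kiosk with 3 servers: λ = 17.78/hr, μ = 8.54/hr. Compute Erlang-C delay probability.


a = λ/μ = 2.0820; ρ = a/3 = 0.6940
P₀ = 0.098383 (from M/M/c formula)
C(c,a) = [a^c/(c!(1−ρ))]·P₀ = [9.02447/(6·0.3060)]·0.098383
= 4.91511·0.098383 = 0.483563

Final: 0.483563


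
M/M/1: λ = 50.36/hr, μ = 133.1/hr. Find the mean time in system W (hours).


W = 1/(μ−λ) = 1/(133.1 − 50.36) = 1/82.74 = 0.01209 hr

Final: 0.01209 hr


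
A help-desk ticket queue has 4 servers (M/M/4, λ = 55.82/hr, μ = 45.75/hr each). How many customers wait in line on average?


a = λ/μ = 1.2201; ρ = a/4 = 0.3050
P₀ = 0.294115
Lq = P₀·a^c·ρ / (c!·(1−ρ)²) = 0.294115·2.21613·0.3050/(24·0.48299)
= 0.01715

Final: 0.01715


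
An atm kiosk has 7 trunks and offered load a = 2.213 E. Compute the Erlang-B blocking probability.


B(c,a) = (a^c/c!) / Σ_{k=0}^{c} a^k/k!
a^7/7! = 0.051575
Σ terms (k=0..7): 1.00000 + 2.21300 + 2.44868 + 1.80631 + 0.99934 + 0.44231 + 0.16314 + 0.05158 = 9.124362
B = 0.051575/9.124362 = 0.005652

Final: 0.005652


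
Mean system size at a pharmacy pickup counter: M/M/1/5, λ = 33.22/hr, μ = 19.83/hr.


ρ = 33.22/19.83 = 1.6752
L = ρ[1 − (K+1)ρ^K + Kρ^(K+1)] / [(1−ρ)(1−ρ^(K+1))]
Numerator: 1.6752·(1 − 6·13.194246 + 5·22.103522) = 54.197578
Denominator: (-0.6752)·(-21.103522) = 14.249933
L = 54.197578/14.249933 = 3.8034

Final: 3.8034


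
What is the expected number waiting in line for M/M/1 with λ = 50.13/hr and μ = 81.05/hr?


ρ = 50.13/81.05 = 0.6185
Lq = ρ²/(1−ρ) = 0.3826/0.3815 = 1.0028

Final: 1.0028


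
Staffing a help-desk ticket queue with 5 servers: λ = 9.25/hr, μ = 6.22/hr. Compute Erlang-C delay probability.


a = λ/μ = 1.4871; ρ = a/5 = 0.2974
P₀ = 0.225675 (from M/M/c formula)
C(c,a) = [a^c/(c!(1−ρ))]·P₀ = [7.27372/(120·0.7026)]·0.225675
= 0.08627·0.225675 = 0.019470

Final: 0.019470


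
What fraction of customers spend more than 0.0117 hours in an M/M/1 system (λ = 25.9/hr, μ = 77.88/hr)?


W ~ Exponential(μ−λ) for M/M/1.
μ − λ = 77.88 − 25.9 = 51.9800
P(W > t) = e^{−(μ−λ)t} = e^{−0.6082} = 0.544348

Final: 0.544348


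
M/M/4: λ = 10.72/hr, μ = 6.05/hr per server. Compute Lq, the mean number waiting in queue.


a = λ/μ = 1.7719; ρ = a/4 = 0.4430
P₀ = 0.166493
Lq = P₀·a^c·ρ / (c!·(1−ρ)²) = 0.166493·9.85729·0.4430/(24·0.31028)
= 0.09763

Final: 0.09763


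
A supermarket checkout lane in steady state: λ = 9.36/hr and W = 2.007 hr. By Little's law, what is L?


L = λW = 9.36·2.007 = 18.7855

Final: 18.7855


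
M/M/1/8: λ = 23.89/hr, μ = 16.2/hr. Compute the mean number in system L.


ρ = 23.89/16.2 = 1.4747
L = ρ[1 − (K+1)ρ^K + Kρ^(K+1)] / [(1−ρ)(1−ρ^(K+1))]
Numerator: 1.4747·(1 − 9·22.367069 + 8·32.984524) = 93.749914
Denominator: (-0.4747)·(-31.984524) = 15.182777
L = 93.749914/15.182777 = 6.1748

Final: 6.1748


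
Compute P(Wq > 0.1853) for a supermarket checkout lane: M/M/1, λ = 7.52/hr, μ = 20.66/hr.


ρ = 7.52/20.66 = 0.3640
P(Wq > t) = ρ·e^{−(μ−λ)t} = 0.3640·e^{−2.4348}
= 0.3640·0.087612 = 0.031890

Final: 0.031890


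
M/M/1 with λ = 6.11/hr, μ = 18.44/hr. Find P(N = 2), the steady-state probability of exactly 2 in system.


ρ = 6.11/18.44 = 0.3313
P_n = (1−ρ)·ρ^n = (1 − 0.3313)·0.3313^2 = 0.6687·0.109789 = 0.073411

Final: 0.073411


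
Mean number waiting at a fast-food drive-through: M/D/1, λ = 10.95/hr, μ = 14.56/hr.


ρ = 10.95/14.56 = 0.7521
M/D/1: Lq = ρ²/(2(1−ρ)) = 0.5656/(2·0.2479) = 1.14059

Final: 1.14059


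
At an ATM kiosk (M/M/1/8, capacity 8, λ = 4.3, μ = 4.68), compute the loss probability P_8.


ρ = λ/μ = 4.3/4.68 = 0.9188
P_K = (1−ρ)ρ^K/(1−ρ^(K+1)) = (0.08120·0.507903)/(1 − 0.466663)
= 0.041240/0.533337 = 0.077324

Final: 0.077324


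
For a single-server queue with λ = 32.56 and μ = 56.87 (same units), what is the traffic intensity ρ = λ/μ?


ρ = λ/μ = 32.56/56.87 = 0.5725

Final: 0.5725


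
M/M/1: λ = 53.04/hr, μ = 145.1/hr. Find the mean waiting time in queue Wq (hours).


ρ = 53.04/145.1 = 0.3655
Wq = ρ/(μ−λ) = 0.3655/(145.1 − 53.04) = 0.3655/92.06 = 0.003971 hr

Final: 0.003971 hr


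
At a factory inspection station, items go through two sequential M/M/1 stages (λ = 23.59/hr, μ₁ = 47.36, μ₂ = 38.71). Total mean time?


Each node sees arrival rate λ = 23.59/hr (tandem ⇒ throughput preserved).
W₁ = 1/(μ₁−λ) = 1/(47.36−23.59) = 0.04207 hr
W₂ = 1/(μ₂−λ) = 1/(38.71−23.59) = 0.06614 hr
W_total = W₁ + W₂ = 0.04207 + 0.06614 = 0.10821 hr

Final: 0.10821 hr


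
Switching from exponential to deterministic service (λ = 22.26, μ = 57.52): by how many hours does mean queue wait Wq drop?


ρ = 22.26/57.52 = 0.3870
Wq(M/M/1) = ρ/(μ−λ) = 0.3870/35.26 = 0.01098 hr
Wq(M/D/1) = ρ/(2(μ−λ)) = 0.005488 hr
Savings = 0.01098 − 0.005488 = 0.005488 hr

Final: 0.005488 hr


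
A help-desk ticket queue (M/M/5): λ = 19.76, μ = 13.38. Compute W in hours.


a = 1.4768; ρ = 0.2954; P₀ = 0.228026
Lq = P₀·a^c·ρ/(c!(1−ρ)²) = 0.007941
Wq = Lq/λ = 0.007941/19.76 = 0.0004019 hr
W = Wq + 1/μ = 0.0004019 + 0.07474 = 0.07514 hr

Final: 0.07514 hr


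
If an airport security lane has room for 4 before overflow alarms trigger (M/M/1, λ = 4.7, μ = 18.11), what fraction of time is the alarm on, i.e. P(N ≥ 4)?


ρ = 4.7/18.11 = 0.2595
P(N ≥ n) = ρ^n = 0.2595^4 = 0.004536

Final: 0.004536


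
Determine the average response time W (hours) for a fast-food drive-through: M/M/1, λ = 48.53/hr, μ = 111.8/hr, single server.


W = 1/(μ−λ) = 1/(111.8 − 48.53) = 1/63.27 = 0.01581 hr

Final: 0.01581 hr


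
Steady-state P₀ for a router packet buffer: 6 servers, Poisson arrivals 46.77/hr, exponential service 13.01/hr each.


a = λ/μ = 46.77/13.01 = 3.5949; ρ = a/c = 0.5992
Σ_{k=0}^{5} a^k/k! (terms k=0..5) = 1.00000 + 3.59493 + 6.46175 + 7.74317 + 6.95904 + 5.00344 = 30.76233
Tail: a^6/(6!(1−ρ)) = 2158.44228/(720·0.4008) = 7.47878
P₀ = 1/(30.76233 + 7.47878) = 1/38.24111 = 0.026150

Final: 0.026150


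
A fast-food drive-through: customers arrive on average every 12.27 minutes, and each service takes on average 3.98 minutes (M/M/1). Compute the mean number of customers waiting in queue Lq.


λ = 60/12.27 = 4.8900 /hr
μ = 60/3.98 = 15.0754 /hr
ρ = λ/μ = 4.8900/15.0754 = 0.3244
Lq = ρ²/(1−ρ) = 0.1052/0.6756 = 0.1557

Final: 0.1557


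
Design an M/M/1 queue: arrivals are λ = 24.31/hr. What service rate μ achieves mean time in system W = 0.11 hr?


W = 1/(μ−λ) ⇒ μ − λ = 1/W = 1/0.11 = 9.0909
μ = λ + 1/W = 24.31 + 9.0909 = 33.4009 per hr

Final: 33.4009 /hr


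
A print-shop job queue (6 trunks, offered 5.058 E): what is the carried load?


B(6,5.058) = 0.196204 (Erlang-B)
Carried load = a(1 − B) = 5.058·(1 − 0.196204) = 5.058·0.803796 = 4.0656 E

Final: 4.0656 Erlangs


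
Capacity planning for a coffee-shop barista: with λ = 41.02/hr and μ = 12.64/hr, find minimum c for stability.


Stability requires cμ > λ ⇔ c > λ/μ.
λ/μ = 41.02/12.64 = 3.2453
Minimum integer c = ⌊3.2453⌋ + 1 = 4
Check: 4·12.64 = 50.56 > 41.02, while 3·12.64 = 37.92 ≤ 41.02

Final: 4 servers


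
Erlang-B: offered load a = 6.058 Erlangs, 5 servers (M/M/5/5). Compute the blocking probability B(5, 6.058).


B(c,a) = (a^c/c!) / Σ_{k=0}^{c} a^k/k!
a^5/5! = 67.993140
Σ terms (k=0..5): 1.00000 + 6.05800 + 18.34968 + 37.05412 + 56.11847 + 67.99314 = 186.573418
B = 67.993140/186.573418 = 0.364431

Final: 0.364431


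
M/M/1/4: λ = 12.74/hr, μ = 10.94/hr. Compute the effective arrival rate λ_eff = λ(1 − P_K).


ρ = 1.1645; P_K = (1−ρ)ρ^4/(1−ρ^5) = 0.265038
λ_eff = λ(1 − P_K) = 12.74·(1 − 0.265038) = 12.74·0.734962 = 9.3634 /hr

Final: 9.3634 /hr


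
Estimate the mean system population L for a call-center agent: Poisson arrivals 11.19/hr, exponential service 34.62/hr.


ρ = λ/μ = 11.19/34.62 = 0.3232
L = ρ/(1−ρ) = 0.3232/(1 − 0.3232) = 0.3232/0.6768 = 0.4776

Final: 0.4776


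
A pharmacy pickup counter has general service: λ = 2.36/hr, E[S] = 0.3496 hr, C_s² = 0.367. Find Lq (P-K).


ρ = λ·E[S] = 2.36·0.3496 = 0.8251
Lq = ρ²(1+C_s²)/(2(1−ρ)) = 0.6807·(1+0.367)/(2·0.1749)
= 0.6807·1.3670/0.3499 = 2.65954

Final: 2.65954


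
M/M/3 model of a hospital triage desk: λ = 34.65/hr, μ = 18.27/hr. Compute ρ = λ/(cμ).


ρ = λ/(cμ) = 34.65/(3·18.27) = 34.65/54.81 = 0.6322

Final: 0.6322


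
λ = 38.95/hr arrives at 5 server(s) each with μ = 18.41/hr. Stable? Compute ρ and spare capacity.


Total capacity cμ = 5·18.41 = 92.05/hr
ρ = λ/(cμ) = 38.95/92.05 = 0.4231
Stable ⇔ ρ < 1: YES
Spare capacity = cμ − λ = 92.05 − 38.95 = 53.10/hr

Final: ρ = 0.4231; stable; margin = 53.10/hr


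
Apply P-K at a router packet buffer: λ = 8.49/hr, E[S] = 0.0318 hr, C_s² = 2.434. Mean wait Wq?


ρ = λ·E[S] = 8.49·0.0318 = 0.2700
E[S²] = E[S]²(1+C_s²) = 0.0318²·(1+2.434) = 0.003473
Wq = λ·E[S²]/(2(1−ρ)) = 8.49·0.003473/(2·0.7300) = 0.02019 hr

Final: 0.02019 hr


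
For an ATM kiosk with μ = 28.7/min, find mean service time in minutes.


Mean service time = 1/μ = 1/28.7 minute = 0.03484 minute
In minutes: 0.03484 × 1 = 0.03484 min

Final: 0.03484 min


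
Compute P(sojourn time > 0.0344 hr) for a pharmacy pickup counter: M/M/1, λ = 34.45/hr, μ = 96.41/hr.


W ~ Exponential(μ−λ) for M/M/1.
μ − λ = 96.41 − 34.45 = 61.9600
P(W > t) = e^{−(μ−λ)t} = e^{−2.1314} = 0.118668

Final: 0.118668


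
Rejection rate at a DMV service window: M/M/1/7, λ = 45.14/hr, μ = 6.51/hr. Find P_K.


ρ = λ/μ = 45.14/6.51 = 6.9339
P_K = (1−ρ)ρ^K/(1−ρ^(K+1)) = (-5.9339·770662.031950)/(1 − 5343730.279911)
= -4573068.247961/-5343729.279911 = 0.855782

Final: 0.855782


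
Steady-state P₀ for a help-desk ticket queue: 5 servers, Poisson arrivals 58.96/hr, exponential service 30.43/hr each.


a = λ/μ = 58.96/30.43 = 1.9376; ρ = a/c = 0.3875
Σ_{k=0}^{4} a^k/k! (terms k=0..4) = 1.00000 + 1.93756 + 1.87707 + 1.21231 + 0.58723 = 6.61418
Tail: a^5/(5!(1−ρ)) = 27.30723/(120·0.6125) = 0.37153
P₀ = 1/(6.61418 + 0.37153) = 1/6.98572 = 0.143149

Final: 0.143149


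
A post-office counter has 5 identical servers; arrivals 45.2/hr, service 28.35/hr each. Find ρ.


ρ = λ/(cμ) = 45.2/(5·28.35) = 45.2/141.75 = 0.3189

Final: 0.3189


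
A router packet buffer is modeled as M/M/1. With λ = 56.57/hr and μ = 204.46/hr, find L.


ρ = λ/μ = 56.57/204.46 = 0.2767
L = ρ/(1−ρ) = 0.2767/(1 − 0.2767) = 0.2767/0.7233 = 0.3825

Final: 0.3825


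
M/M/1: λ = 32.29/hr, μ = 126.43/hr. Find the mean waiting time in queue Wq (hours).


ρ = 32.29/126.43 = 0.2554
Wq = ρ/(μ−λ) = 0.2554/(126.43 − 32.29) = 0.2554/94.14 = 0.002713 hr

Final: 0.002713 hr


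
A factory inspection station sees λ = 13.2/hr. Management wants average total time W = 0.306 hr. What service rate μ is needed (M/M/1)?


W = 1/(μ−λ) ⇒ μ − λ = 1/W = 1/0.306 = 3.2680
μ = λ + 1/W = 13.2 + 3.2680 = 16.4680 per hr

Final: 16.4680 /hr
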